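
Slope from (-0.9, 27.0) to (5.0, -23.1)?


slope = (y2-y1)/(x2-x1) = ((-23.1)-27)/(5-(-0.9)) = (-50.1)/5.9 = -8.4915

-8.4915


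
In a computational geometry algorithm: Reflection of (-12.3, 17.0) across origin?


Reflection over origin: (x,y) -> (-x,-y)
(-12.3, 17) -> (12.3, -17)

(12.3, -17)


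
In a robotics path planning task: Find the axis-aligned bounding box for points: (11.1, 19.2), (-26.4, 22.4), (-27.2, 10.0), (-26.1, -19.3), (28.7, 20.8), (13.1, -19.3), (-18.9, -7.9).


x range: [-27.2, 28.7]
y range: [-19.3, 22.4]
Bounding box: (-27.2,-19.3) to (28.7,22.4)

(-27.2,-19.3) to (28.7,22.4)


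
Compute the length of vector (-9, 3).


|u| = sqrt((-9)^2 + 3^2) = sqrt(90) = 9.4868

9.4868


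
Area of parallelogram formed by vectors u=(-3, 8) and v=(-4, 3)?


|u x v| = |(-3)*3 - 8*(-4)|
= |(-9) - (-32)| = 23

23


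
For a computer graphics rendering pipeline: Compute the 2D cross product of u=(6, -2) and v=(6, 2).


u x v = u_x*v_y - u_y*v_x = 6*2 - (-2)*6
= 12 - (-12) = 24

24


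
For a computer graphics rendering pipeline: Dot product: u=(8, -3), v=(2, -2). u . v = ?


u . v = u_x*v_x + u_y*v_y = 8*2 + (-3)*(-2)
= 16 + 6 = 22

22


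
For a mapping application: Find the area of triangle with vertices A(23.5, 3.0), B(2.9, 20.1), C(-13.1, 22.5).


Area = |x_A(y_B-y_C) + x_B(y_C-y_A) + x_C(y_A-y_B)|/2
= |(-56.4) + 56.55 + 224.01|/2
= 224.16/2 = 112.08

112.08


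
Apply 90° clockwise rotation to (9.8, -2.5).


90° CW: (x,y) -> (y, -x)
(9.8,-2.5) -> (-2.5, -9.8)

(-2.5, -9.8)


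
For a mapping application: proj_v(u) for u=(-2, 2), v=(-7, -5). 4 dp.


u.v = 4, |v| = sqrt(74) = 8.6023
Scalar projection = u.v / |v| = 4 / sqrt(74) = 0.465

0.465


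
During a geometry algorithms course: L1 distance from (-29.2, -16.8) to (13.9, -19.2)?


|(-29.2)-13.9| + |(-16.8)-(-19.2)| = 43.1 + 2.4 = 45.5

45.5


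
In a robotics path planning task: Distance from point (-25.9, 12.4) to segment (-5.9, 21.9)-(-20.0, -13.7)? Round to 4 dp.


Project P onto AB: t = 0.423 (clamped to [0,1])
Closest point on segment: (-11.8644, 6.841)
Distance: 15.0964

15.0964


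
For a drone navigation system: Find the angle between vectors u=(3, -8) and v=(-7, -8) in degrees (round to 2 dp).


u.v = 43, |u| = sqrt(73) = 8.544, |v| = sqrt(113) = 10.6301
cos(theta) = u.v/(|u||v|) = 43/sqrt(8249) = 0.473443
theta = acos(0.473443) = 61.74 degrees

61.74 degrees


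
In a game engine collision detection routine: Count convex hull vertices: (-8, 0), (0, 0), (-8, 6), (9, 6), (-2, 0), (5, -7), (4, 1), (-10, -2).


Convex hull vertices (CCW): (-10, -2), (5, -7), (9, 6), (-8, 6)
Count = 4

4


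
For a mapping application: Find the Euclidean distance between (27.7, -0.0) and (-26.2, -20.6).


dx=-53.9, dy=-20.6
d^2 = (-53.9)^2 + (-20.6)^2 = 3329.57
d = sqrt(3329.57) = 57.7024

57.7024


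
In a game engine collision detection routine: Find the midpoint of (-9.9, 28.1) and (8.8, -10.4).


M = (((-9.9)+8.8)/2, (28.1+(-10.4))/2)
= (-0.55, 8.85)

(-0.55, 8.85)


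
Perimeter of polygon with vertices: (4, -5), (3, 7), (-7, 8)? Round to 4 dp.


Sides: (4, -5)->(3, 7): sqrt(145) = 12.041595, (3, 7)->(-7, 8): sqrt(101) = 10.049876, (-7, 8)->(4, -5): sqrt(290) = 17.029386
Sum = 39.120857
Perimeter = 39.1209

39.1209


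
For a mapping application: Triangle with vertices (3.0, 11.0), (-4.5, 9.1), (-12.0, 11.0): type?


Side lengths squared: AB^2=59.86, BC^2=59.86, CA^2=225
Sorted: [59.86, 59.86, 225]
By sides: Isosceles, By angles: Obtuse

Isosceles, Obtuse


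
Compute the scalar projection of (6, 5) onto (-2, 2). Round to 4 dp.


u.v = -2, |v| = sqrt(8) = 2.8284
Scalar projection = u.v / |v| = -2 / sqrt(8) = -0.7071

-0.7071


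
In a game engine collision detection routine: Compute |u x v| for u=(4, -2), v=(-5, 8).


|u x v| = |4*8 - (-2)*(-5)|
= |32 - 10| = 22

22


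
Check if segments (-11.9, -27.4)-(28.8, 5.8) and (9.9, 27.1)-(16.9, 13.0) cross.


Cross products: d1=-688.88, d2=117.39, d3=1494.39, d4=688.12
d1*d2 < 0 and d3*d4 < 0? no

No, they don't intersect


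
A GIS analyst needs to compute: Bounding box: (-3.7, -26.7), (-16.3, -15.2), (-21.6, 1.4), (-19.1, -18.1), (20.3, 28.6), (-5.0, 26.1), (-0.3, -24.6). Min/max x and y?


x range: [-21.6, 20.3]
y range: [-26.7, 28.6]
Bounding box: (-21.6,-26.7) to (20.3,28.6)

(-21.6,-26.7) to (20.3,28.6)


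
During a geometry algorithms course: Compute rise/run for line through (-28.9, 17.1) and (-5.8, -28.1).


slope = (y2-y1)/(x2-x1) = ((-28.1)-17.1)/((-5.8)-(-28.9)) = (-45.2)/23.1 = -1.9567

-1.9567


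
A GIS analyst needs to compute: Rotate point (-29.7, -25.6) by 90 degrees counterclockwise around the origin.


90° CCW: (x,y) -> (-y, x)
(-29.7,-25.6) -> (25.6, -29.7)

(25.6, -29.7)


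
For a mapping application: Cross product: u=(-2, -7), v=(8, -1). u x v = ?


u x v = u_x*v_y - u_y*v_x = (-2)*(-1) - (-7)*8
= 2 - (-56) = 58

58


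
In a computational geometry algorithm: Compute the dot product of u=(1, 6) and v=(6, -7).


u . v = u_x*v_x + u_y*v_y = 1*6 + 6*(-7)
= 6 + (-42) = -36

-36


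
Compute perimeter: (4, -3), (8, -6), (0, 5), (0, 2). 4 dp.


Sides: (4, -3)->(8, -6): sqrt(25) = 5, (8, -6)->(0, 5): sqrt(185) = 13.601471, (0, 5)->(0, 2): sqrt(9) = 3, (0, 2)->(4, -3): sqrt(41) = 6.403124
Sum = 28.004595
Perimeter = 28.0046

28.0046


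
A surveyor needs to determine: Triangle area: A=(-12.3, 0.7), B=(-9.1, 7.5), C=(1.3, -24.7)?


Area = |x_A(y_B-y_C) + x_B(y_C-y_A) + x_C(y_A-y_B)|/2
= |(-396.06) + 231.14 + (-8.84)|/2
= 173.76/2 = 86.88

86.88


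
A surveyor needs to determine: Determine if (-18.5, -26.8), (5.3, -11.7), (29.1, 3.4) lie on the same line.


Cross product: (5.3-(-18.5))*(3.4-(-26.8)) - ((-11.7)-(-26.8))*(29.1-(-18.5))
= 0

Yes, collinear


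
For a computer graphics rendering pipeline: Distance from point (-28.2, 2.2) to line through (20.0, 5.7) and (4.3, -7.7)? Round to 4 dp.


|cross product| = 590.93
|line direction| = sqrt(426.05) = 20.641
Distance = 590.93/sqrt(426.05) = 28.629

28.629


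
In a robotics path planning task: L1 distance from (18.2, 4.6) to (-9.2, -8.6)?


|18.2-(-9.2)| + |4.6-(-8.6)| = 27.4 + 13.2 = 40.6

40.6


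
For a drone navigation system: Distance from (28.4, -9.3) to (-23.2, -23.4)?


dx=-51.6, dy=-14.1
d^2 = (-51.6)^2 + (-14.1)^2 = 2861.37
d = sqrt(2861.37) = 53.4918

53.4918


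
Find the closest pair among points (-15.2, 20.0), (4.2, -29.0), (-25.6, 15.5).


d(P0,P1) = 52.7007, d(P0,P2) = 11.3318, d(P1,P2) = 53.5564
Closest: P0 and P2

Closest pair: (-15.2, 20.0) and (-25.6, 15.5), distance = 11.3318


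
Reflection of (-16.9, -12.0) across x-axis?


Reflection over x-axis: (x,y) -> (x,-y)
(-16.9, -12) -> (-16.9, 12)

(-16.9, 12)


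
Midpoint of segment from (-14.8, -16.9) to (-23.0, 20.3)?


M = (((-14.8)+(-23))/2, ((-16.9)+20.3)/2)
= (-18.9, 1.7)

(-18.9, 1.7)


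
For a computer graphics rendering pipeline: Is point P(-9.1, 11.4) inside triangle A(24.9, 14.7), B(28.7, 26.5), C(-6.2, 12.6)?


Cross products: AB x AP = 388.66, BC x BP = 1.57, CA x CP = -31.23
All same sign? no

No, outside


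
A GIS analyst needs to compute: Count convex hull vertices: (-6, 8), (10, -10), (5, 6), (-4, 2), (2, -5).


Convex hull vertices (CCW): (-6, 8), (-4, 2), (2, -5), (10, -10), (5, 6)
Count = 5

5


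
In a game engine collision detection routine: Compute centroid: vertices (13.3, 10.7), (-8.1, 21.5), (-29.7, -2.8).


Centroid = ((x_A+x_B+x_C)/3, (y_A+y_B+y_C)/3)
= ((13.3+(-8.1)+(-29.7))/3, (10.7+21.5+(-2.8))/3)
= (-8.1667, 9.8)

(-8.1667, 9.8)


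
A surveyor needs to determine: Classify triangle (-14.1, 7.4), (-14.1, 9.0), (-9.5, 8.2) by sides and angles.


Side lengths squared: AB^2=2.56, BC^2=21.8, CA^2=21.8
Sorted: [2.56, 21.8, 21.8]
By sides: Isosceles, By angles: Acute

Isosceles, Acute


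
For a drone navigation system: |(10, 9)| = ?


|u| = sqrt(10^2 + 9^2) = sqrt(181) = 13.4536

13.4536


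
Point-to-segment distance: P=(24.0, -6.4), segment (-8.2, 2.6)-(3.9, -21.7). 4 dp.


Project P onto AB: t = 0.8255 (clamped to [0,1])
Closest point on segment: (1.7887, -17.4599)
Distance: 24.8126

24.8126


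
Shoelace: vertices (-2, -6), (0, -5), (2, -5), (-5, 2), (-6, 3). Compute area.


Shoelace sum: ((-2)*(-5) - 0*(-6)) + (0*(-5) - 2*(-5)) + (2*2 - (-5)*(-5)) + ((-5)*3 - (-6)*2) + ((-6)*(-6) - (-2)*3)
= 38
Area = |38|/2 = 19

19


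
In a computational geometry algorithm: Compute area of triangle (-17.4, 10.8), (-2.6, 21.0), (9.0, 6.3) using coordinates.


Area = |x_A(y_B-y_C) + x_B(y_C-y_A) + x_C(y_A-y_B)|/2
= |(-255.78) + 11.7 + (-91.8)|/2
= 335.88/2 = 167.94

167.94


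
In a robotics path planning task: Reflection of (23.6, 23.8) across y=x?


Reflection over y=x: (x,y) -> (y,x)
(23.6, 23.8) -> (23.8, 23.6)

(23.8, 23.6)


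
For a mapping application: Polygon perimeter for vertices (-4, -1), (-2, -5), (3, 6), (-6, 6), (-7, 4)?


Sides: (-4, -1)->(-2, -5): sqrt(20) = 4.472136, (-2, -5)->(3, 6): sqrt(146) = 12.083046, (3, 6)->(-6, 6): sqrt(81) = 9, (-6, 6)->(-7, 4): sqrt(5) = 2.236068, (-7, 4)->(-4, -1): sqrt(34) = 5.830952
Sum = 33.622202
Perimeter = 33.6222

33.6222


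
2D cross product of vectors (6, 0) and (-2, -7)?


u x v = u_x*v_y - u_y*v_x = 6*(-7) - 0*(-2)
= (-42) - 0 = -42

-42


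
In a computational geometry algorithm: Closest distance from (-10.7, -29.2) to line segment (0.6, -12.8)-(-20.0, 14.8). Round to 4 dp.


Project P onto AB: t = 0 (clamped to [0,1])
Closest point on segment: (0.6, -12.8)
Distance: 19.9161

19.9161


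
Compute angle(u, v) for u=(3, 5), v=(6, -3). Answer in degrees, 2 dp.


u.v = 3, |u| = sqrt(34) = 5.831, |v| = sqrt(45) = 6.7082
cos(theta) = u.v/(|u||v|) = 3/sqrt(1530) = 0.076696
theta = acos(0.076696) = 85.6 degrees

85.6 degrees


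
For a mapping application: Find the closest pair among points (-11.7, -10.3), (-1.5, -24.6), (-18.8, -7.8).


d(P0,P1) = 17.565, d(P0,P2) = 7.5273, d(P1,P2) = 24.1149
Closest: P0 and P2

Closest pair: (-11.7, -10.3) and (-18.8, -7.8), distance = 7.5273


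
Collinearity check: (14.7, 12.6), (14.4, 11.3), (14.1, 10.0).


Cross product: (14.4-14.7)*(10-12.6) - (11.3-12.6)*(14.1-14.7)
= 0

Yes, collinear


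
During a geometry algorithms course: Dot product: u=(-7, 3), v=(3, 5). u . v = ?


u . v = u_x*v_x + u_y*v_y = (-7)*3 + 3*5
= (-21) + 15 = -6

-6


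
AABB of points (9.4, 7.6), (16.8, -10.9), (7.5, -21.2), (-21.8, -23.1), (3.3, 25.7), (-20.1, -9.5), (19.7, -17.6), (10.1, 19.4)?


x range: [-21.8, 19.7]
y range: [-23.1, 25.7]
Bounding box: (-21.8,-23.1) to (19.7,25.7)

(-21.8,-23.1) to (19.7,25.7)


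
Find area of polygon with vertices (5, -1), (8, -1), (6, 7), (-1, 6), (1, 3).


Shoelace sum: (5*(-1) - 8*(-1)) + (8*7 - 6*(-1)) + (6*6 - (-1)*7) + ((-1)*3 - 1*6) + (1*(-1) - 5*3)
= 83
Area = |83|/2 = 41.5

41.5


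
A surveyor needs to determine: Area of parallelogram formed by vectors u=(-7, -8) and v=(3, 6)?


|u x v| = |(-7)*6 - (-8)*3|
= |(-42) - (-24)| = 18

18


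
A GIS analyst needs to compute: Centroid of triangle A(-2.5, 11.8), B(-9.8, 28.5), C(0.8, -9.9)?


Centroid = ((x_A+x_B+x_C)/3, (y_A+y_B+y_C)/3)
= (((-2.5)+(-9.8)+0.8)/3, (11.8+28.5+(-9.9))/3)
= (-3.8333, 10.1333)

(-3.8333, 10.1333)


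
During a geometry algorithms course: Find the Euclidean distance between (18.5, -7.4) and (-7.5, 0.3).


dx=-26, dy=7.7
d^2 = (-26)^2 + 7.7^2 = 735.29
d = sqrt(735.29) = 27.1162

27.1162


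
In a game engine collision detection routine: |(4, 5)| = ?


|u| = sqrt(4^2 + 5^2) = sqrt(41) = 6.4031

6.4031


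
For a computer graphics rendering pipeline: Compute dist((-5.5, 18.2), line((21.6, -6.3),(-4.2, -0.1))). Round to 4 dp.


|cross product| = 464.08
|line direction| = sqrt(704.08) = 26.5345
Distance = 464.08/sqrt(704.08) = 17.4897

17.4897


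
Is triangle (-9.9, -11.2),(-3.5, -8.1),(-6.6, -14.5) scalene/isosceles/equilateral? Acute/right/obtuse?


Side lengths squared: AB^2=50.57, BC^2=50.57, CA^2=21.78
Sorted: [21.78, 50.57, 50.57]
By sides: Isosceles, By angles: Acute

Isosceles, Acute


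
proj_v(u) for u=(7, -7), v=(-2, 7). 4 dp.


u.v = -63, |v| = sqrt(53) = 7.2801
Scalar projection = u.v / |v| = -63 / sqrt(53) = -8.6537

-8.6537


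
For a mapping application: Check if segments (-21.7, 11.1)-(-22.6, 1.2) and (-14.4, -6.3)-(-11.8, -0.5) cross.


Cross products: d1=87.58, d2=67.06, d3=87.93, d4=108.45
d1*d2 < 0 and d3*d4 < 0? no

No, they don't intersect


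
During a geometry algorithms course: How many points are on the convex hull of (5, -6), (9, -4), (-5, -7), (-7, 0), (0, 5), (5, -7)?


Convex hull vertices (CCW): (-7, 0), (-5, -7), (5, -7), (9, -4), (0, 5)
Count = 5

5


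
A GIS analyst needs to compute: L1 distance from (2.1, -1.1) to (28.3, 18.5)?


|2.1-28.3| + |(-1.1)-18.5| = 26.2 + 19.6 = 45.8

45.8


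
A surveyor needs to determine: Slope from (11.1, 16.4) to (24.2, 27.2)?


slope = (y2-y1)/(x2-x1) = (27.2-16.4)/(24.2-11.1) = 10.8/13.1 = 0.8244

0.8244


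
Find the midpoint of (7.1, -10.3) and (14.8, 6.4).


M = ((7.1+14.8)/2, ((-10.3)+6.4)/2)
= (10.95, -1.95)

(10.95, -1.95)


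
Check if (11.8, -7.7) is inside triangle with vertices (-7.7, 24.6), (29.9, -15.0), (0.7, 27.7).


Cross products: AB x AP = -442.28, BC x BP = 559.71, CA x CP = 331.77
All same sign? no

No, outside


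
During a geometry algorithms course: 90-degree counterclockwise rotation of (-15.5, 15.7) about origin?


90° CCW: (x,y) -> (-y, x)
(-15.5,15.7) -> (-15.7, -15.5)

(-15.7, -15.5)


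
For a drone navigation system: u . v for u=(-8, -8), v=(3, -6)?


u . v = u_x*v_x + u_y*v_y = (-8)*3 + (-8)*(-6)
= (-24) + 48 = 24

24


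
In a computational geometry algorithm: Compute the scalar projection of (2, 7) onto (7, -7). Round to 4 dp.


u.v = -35, |v| = sqrt(98) = 9.8995
Scalar projection = u.v / |v| = -35 / sqrt(98) = -3.5355

-3.5355


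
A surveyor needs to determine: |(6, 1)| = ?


|u| = sqrt(6^2 + 1^2) = sqrt(37) = 6.0828

6.0828


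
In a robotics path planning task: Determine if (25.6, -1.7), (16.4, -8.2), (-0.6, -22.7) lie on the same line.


Cross product: (16.4-25.6)*((-22.7)-(-1.7)) - ((-8.2)-(-1.7))*((-0.6)-25.6)
= 22.9

No, not collinear


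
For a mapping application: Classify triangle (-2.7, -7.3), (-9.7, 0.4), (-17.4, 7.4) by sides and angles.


Side lengths squared: AB^2=108.29, BC^2=108.29, CA^2=432.18
Sorted: [108.29, 108.29, 432.18]
By sides: Isosceles, By angles: Obtuse

Isosceles, Obtuse


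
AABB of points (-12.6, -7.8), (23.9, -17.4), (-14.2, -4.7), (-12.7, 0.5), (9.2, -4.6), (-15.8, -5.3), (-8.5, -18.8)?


x range: [-15.8, 23.9]
y range: [-18.8, 0.5]
Bounding box: (-15.8,-18.8) to (23.9,0.5)

(-15.8,-18.8) to (23.9,0.5)


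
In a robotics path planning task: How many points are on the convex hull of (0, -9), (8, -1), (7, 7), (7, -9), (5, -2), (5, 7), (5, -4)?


Convex hull vertices (CCW): (0, -9), (7, -9), (8, -1), (7, 7), (5, 7)
Count = 5

5


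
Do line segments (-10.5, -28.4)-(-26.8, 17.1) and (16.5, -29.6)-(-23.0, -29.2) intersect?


Cross products: d1=-36.6, d2=-1827.33, d3=-1208.94, d4=581.79
d1*d2 < 0 and d3*d4 < 0? no

No, they don't intersect


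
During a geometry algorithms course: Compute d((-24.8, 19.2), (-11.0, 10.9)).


dx=13.8, dy=-8.3
d^2 = 13.8^2 + (-8.3)^2 = 259.33
d = sqrt(259.33) = 16.1037

16.1037


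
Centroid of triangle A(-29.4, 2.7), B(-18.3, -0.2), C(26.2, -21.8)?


Centroid = ((x_A+x_B+x_C)/3, (y_A+y_B+y_C)/3)
= (((-29.4)+(-18.3)+26.2)/3, (2.7+(-0.2)+(-21.8))/3)
= (-7.1667, -6.4333)

(-7.1667, -6.4333)


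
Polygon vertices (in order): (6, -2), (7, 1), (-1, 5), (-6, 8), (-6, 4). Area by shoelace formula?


Shoelace sum: (6*1 - 7*(-2)) + (7*5 - (-1)*1) + ((-1)*8 - (-6)*5) + ((-6)*4 - (-6)*8) + ((-6)*(-2) - 6*4)
= 90
Area = |90|/2 = 45

45


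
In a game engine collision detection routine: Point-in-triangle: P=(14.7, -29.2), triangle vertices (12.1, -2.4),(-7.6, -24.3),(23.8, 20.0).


Cross products: AB x AP = 584.9, BC x BP = -1141.75, CA x CP = 371.8
All same sign? no

No, outside


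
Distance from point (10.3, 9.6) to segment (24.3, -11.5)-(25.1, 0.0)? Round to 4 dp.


Project P onto AB: t = 1 (clamped to [0,1])
Closest point on segment: (25.1, 0)
Distance: 17.6409

17.6409


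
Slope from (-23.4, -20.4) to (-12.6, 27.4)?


slope = (y2-y1)/(x2-x1) = (27.4-(-20.4))/((-12.6)-(-23.4)) = 47.8/10.8 = 4.4259

4.4259


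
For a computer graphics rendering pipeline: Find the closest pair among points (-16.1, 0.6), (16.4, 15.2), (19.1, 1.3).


d(P0,P1) = 35.6288, d(P0,P2) = 35.207, d(P1,P2) = 14.1598
Closest: P1 and P2

Closest pair: (16.4, 15.2) and (19.1, 1.3), distance = 14.1598


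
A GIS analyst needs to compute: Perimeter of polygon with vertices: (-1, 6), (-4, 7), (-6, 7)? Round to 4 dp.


Sides: (-1, 6)->(-4, 7): sqrt(10) = 3.162278, (-4, 7)->(-6, 7): sqrt(4) = 2, (-6, 7)->(-1, 6): sqrt(26) = 5.09902
Sum = 10.261298
Perimeter = 10.2613

10.2613


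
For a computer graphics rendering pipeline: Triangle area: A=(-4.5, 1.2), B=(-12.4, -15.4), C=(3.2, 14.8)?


Area = |x_A(y_B-y_C) + x_B(y_C-y_A) + x_C(y_A-y_B)|/2
= |135.9 + (-168.64) + 53.12|/2
= 20.38/2 = 10.19

10.19


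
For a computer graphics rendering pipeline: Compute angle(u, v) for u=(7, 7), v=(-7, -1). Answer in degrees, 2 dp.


u.v = -56, |u| = sqrt(98) = 9.8995, |v| = sqrt(50) = 7.0711
cos(theta) = u.v/(|u||v|) = -56/sqrt(4900) = -0.8
theta = acos(-0.8) = 143.13 degrees

143.13 degrees


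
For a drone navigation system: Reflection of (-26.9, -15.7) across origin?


Reflection over origin: (x,y) -> (-x,-y)
(-26.9, -15.7) -> (26.9, 15.7)

(26.9, 15.7)


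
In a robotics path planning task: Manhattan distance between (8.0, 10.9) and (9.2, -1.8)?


|8-9.2| + |10.9-(-1.8)| = 1.2 + 12.7 = 13.9

13.9


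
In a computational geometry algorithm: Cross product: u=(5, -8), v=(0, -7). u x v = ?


u x v = u_x*v_y - u_y*v_x = 5*(-7) - (-8)*0
= (-35) - 0 = -35

-35


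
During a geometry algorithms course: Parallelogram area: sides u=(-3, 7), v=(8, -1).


|u x v| = |(-3)*(-1) - 7*8|
= |3 - 56| = 53

53


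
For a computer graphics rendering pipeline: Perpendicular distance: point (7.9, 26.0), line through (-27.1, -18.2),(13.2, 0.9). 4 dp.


|cross product| = 1112.76
|line direction| = sqrt(1988.9) = 44.5971
Distance = 1112.76/sqrt(1988.9) = 24.9514

24.9514


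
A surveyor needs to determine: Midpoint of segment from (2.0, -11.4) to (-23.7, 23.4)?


M = ((2+(-23.7))/2, ((-11.4)+23.4)/2)
= (-10.85, 6)

(-10.85, 6)


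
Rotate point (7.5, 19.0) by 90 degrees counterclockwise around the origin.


90° CCW: (x,y) -> (-y, x)
(7.5,19) -> (-19, 7.5)

(-19, 7.5)


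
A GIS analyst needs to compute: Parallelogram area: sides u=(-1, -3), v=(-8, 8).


|u x v| = |(-1)*8 - (-3)*(-8)|
= |(-8) - 24| = 32

32


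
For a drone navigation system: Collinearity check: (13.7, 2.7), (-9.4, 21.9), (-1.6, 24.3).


Cross product: ((-9.4)-13.7)*(24.3-2.7) - (21.9-2.7)*((-1.6)-13.7)
= -205.2

No, not collinear


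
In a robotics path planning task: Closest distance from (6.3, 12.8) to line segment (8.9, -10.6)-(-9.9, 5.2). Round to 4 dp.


Project P onto AB: t = 0.6941 (clamped to [0,1])
Closest point on segment: (-4.1491, 0.3668)
Distance: 16.2409

16.2409


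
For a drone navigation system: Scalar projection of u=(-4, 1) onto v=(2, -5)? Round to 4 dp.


u.v = -13, |v| = sqrt(29) = 5.3852
Scalar projection = u.v / |v| = -13 / sqrt(29) = -2.414

-2.414


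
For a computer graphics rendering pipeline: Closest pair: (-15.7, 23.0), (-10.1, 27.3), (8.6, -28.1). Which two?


d(P0,P1) = 7.0605, d(P0,P2) = 56.5836, d(P1,P2) = 58.4709
Closest: P0 and P1

Closest pair: (-15.7, 23.0) and (-10.1, 27.3), distance = 7.0605


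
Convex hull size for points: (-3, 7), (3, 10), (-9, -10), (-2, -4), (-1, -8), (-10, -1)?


Convex hull vertices (CCW): (-10, -1), (-9, -10), (-1, -8), (3, 10), (-3, 7)
Count = 5

5


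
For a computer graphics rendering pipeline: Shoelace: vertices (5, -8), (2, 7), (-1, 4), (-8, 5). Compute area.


Shoelace sum: (5*7 - 2*(-8)) + (2*4 - (-1)*7) + ((-1)*5 - (-8)*4) + ((-8)*(-8) - 5*5)
= 132
Area = |132|/2 = 66

66


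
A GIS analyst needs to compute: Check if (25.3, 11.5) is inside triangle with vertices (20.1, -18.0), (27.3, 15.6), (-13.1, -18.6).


Cross products: AB x AP = 37.68, BC x BP = 97.24, CA x CP = 976.28
All same sign? yes

Yes, inside


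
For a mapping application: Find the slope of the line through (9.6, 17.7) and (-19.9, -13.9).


slope = (y2-y1)/(x2-x1) = ((-13.9)-17.7)/((-19.9)-9.6) = (-31.6)/(-29.5) = 1.0712

1.0712


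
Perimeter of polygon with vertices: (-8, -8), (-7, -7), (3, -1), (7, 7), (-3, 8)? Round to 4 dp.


Sides: (-8, -8)->(-7, -7): sqrt(2) = 1.414214, (-7, -7)->(3, -1): sqrt(136) = 11.661904, (3, -1)->(7, 7): sqrt(80) = 8.944272, (7, 7)->(-3, 8): sqrt(101) = 10.049876, (-3, 8)->(-8, -8): sqrt(281) = 16.763055
Sum = 48.833321
Perimeter = 48.8333

48.8333


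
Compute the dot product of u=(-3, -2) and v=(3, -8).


u . v = u_x*v_x + u_y*v_y = (-3)*3 + (-2)*(-8)
= (-9) + 16 = 7

7


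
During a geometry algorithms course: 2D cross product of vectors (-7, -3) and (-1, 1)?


u x v = u_x*v_y - u_y*v_x = (-7)*1 - (-3)*(-1)
= (-7) - 3 = -10

-10


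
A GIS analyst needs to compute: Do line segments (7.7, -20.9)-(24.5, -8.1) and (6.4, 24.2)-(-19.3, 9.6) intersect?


Cross products: d1=1178.05, d2=1094.37, d3=774.32, d4=858
d1*d2 < 0 and d3*d4 < 0? no

No, they don't intersect


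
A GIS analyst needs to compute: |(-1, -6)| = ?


|u| = sqrt((-1)^2 + (-6)^2) = sqrt(37) = 6.0828

6.0828


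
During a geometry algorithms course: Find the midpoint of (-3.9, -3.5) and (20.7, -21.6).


M = (((-3.9)+20.7)/2, ((-3.5)+(-21.6))/2)
= (8.4, -12.55)

(8.4, -12.55)


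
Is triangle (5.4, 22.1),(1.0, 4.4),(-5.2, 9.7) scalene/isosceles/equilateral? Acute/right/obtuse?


Side lengths squared: AB^2=332.65, BC^2=66.53, CA^2=266.12
Sorted: [66.53, 266.12, 332.65]
By sides: Scalene, By angles: Right

Scalene, Right


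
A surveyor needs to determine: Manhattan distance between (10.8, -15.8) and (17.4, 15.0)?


|10.8-17.4| + |(-15.8)-15| = 6.6 + 30.8 = 37.4

37.4


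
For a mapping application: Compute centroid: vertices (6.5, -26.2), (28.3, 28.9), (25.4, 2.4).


Centroid = ((x_A+x_B+x_C)/3, (y_A+y_B+y_C)/3)
= ((6.5+28.3+25.4)/3, ((-26.2)+28.9+2.4)/3)
= (20.0667, 1.7)

(20.0667, 1.7)


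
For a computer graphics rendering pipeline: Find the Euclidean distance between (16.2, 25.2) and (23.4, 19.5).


dx=7.2, dy=-5.7
d^2 = 7.2^2 + (-5.7)^2 = 84.33
d = sqrt(84.33) = 9.1831

9.1831


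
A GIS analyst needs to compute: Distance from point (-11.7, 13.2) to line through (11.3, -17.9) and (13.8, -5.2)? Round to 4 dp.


|cross product| = 369.85
|line direction| = sqrt(167.54) = 12.9437
Distance = 369.85/sqrt(167.54) = 28.5737

28.5737


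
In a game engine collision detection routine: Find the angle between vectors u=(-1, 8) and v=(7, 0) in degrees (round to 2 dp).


u.v = -7, |u| = sqrt(65) = 8.0623, |v| = sqrt(49) = 7
cos(theta) = u.v/(|u||v|) = -7/sqrt(3185) = -0.124035
theta = acos(-0.124035) = 97.13 degrees

97.13 degrees


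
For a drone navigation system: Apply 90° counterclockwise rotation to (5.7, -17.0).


90° CCW: (x,y) -> (-y, x)
(5.7,-17) -> (17, 5.7)

(17, 5.7)


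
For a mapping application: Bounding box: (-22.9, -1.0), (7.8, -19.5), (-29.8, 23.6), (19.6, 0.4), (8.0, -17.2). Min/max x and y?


x range: [-29.8, 19.6]
y range: [-19.5, 23.6]
Bounding box: (-29.8,-19.5) to (19.6,23.6)

(-29.8,-19.5) to (19.6,23.6)


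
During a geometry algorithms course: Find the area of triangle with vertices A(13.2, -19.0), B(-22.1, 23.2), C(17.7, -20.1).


Area = |x_A(y_B-y_C) + x_B(y_C-y_A) + x_C(y_A-y_B)|/2
= |571.56 + 24.31 + (-746.94)|/2
= 151.07/2 = 75.535

75.535


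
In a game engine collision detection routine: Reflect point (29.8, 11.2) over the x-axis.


Reflection over x-axis: (x,y) -> (x,-y)
(29.8, 11.2) -> (29.8, -11.2)

(29.8, -11.2)


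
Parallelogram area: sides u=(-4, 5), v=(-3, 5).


|u x v| = |(-4)*5 - 5*(-3)|
= |(-20) - (-15)| = 5

5


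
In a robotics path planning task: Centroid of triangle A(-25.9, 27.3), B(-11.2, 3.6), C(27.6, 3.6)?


Centroid = ((x_A+x_B+x_C)/3, (y_A+y_B+y_C)/3)
= (((-25.9)+(-11.2)+27.6)/3, (27.3+3.6+3.6)/3)
= (-3.1667, 11.5)

(-3.1667, 11.5)


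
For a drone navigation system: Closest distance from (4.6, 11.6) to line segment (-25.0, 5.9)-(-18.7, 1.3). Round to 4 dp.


Project P onto AB: t = 1 (clamped to [0,1])
Closest point on segment: (-18.7, 1.3)
Distance: 25.4751

25.4751


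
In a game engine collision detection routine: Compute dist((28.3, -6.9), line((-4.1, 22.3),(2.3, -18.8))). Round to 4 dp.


|cross product| = 1144.76
|line direction| = sqrt(1730.17) = 41.5953
Distance = 1144.76/sqrt(1730.17) = 27.5214

27.5214


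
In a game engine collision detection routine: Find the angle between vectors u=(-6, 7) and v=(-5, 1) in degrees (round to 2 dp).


u.v = 37, |u| = sqrt(85) = 9.2195, |v| = sqrt(26) = 5.099
cos(theta) = u.v/(|u||v|) = 37/sqrt(2210) = 0.787056
theta = acos(0.787056) = 38.09 degrees

38.09 degrees


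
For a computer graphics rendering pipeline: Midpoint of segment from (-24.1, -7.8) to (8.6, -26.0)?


M = (((-24.1)+8.6)/2, ((-7.8)+(-26))/2)
= (-7.75, -16.9)

(-7.75, -16.9)


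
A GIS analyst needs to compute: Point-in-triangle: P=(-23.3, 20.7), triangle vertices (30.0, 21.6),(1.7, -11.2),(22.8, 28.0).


Cross products: AB x AP = -1722.77, BC x BP = 1653.09, CA x CP = -347.6
All same sign? no

No, outside


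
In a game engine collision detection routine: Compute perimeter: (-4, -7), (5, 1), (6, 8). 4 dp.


Sides: (-4, -7)->(5, 1): sqrt(145) = 12.041595, (5, 1)->(6, 8): sqrt(50) = 7.071068, (6, 8)->(-4, -7): sqrt(325) = 18.027756
Sum = 37.140419
Perimeter = 37.1404

37.1404


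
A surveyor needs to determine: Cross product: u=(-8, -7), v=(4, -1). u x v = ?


u x v = u_x*v_y - u_y*v_x = (-8)*(-1) - (-7)*4
= 8 - (-28) = 36

36


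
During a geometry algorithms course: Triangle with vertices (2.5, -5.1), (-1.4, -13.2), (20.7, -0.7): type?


Side lengths squared: AB^2=80.82, BC^2=644.66, CA^2=350.6
Sorted: [80.82, 350.6, 644.66]
By sides: Scalene, By angles: Obtuse

Scalene, Obtuse


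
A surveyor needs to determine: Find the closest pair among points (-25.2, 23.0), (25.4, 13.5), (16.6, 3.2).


d(P0,P1) = 51.4841, d(P0,P2) = 46.2524, d(P1,P2) = 13.5473
Closest: P1 and P2

Closest pair: (25.4, 13.5) and (16.6, 3.2), distance = 13.5473


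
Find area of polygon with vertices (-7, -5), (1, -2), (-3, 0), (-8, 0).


Shoelace sum: ((-7)*(-2) - 1*(-5)) + (1*0 - (-3)*(-2)) + ((-3)*0 - (-8)*0) + ((-8)*(-5) - (-7)*0)
= 53
Area = |53|/2 = 26.5

26.5


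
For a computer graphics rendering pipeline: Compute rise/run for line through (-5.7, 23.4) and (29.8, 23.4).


slope = (y2-y1)/(x2-x1) = (23.4-23.4)/(29.8-(-5.7)) = 0/35.5 = 0

0


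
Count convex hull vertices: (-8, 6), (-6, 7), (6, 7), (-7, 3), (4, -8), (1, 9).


Convex hull vertices (CCW): (-8, 6), (-7, 3), (4, -8), (6, 7), (1, 9), (-6, 7)
Count = 6

6


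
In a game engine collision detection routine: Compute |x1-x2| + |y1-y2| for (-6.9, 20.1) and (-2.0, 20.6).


|(-6.9)-(-2)| + |20.1-20.6| = 4.9 + 0.5 = 5.4

5.4


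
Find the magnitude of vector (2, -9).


|u| = sqrt(2^2 + (-9)^2) = sqrt(85) = 9.2195

9.2195


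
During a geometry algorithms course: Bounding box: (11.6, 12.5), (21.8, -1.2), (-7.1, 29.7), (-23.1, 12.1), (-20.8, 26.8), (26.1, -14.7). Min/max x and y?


x range: [-23.1, 26.1]
y range: [-14.7, 29.7]
Bounding box: (-23.1,-14.7) to (26.1,29.7)

(-23.1,-14.7) to (26.1,29.7)


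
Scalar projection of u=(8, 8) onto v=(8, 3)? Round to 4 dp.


u.v = 88, |v| = sqrt(73) = 8.544
Scalar projection = u.v / |v| = 88 / sqrt(73) = 10.2996

10.2996


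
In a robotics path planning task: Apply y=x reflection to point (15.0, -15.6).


Reflection over y=x: (x,y) -> (y,x)
(15, -15.6) -> (-15.6, 15)

(-15.6, 15)


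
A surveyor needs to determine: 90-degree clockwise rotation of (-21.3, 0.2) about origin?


90° CW: (x,y) -> (y, -x)
(-21.3,0.2) -> (0.2, 21.3)

(0.2, 21.3)


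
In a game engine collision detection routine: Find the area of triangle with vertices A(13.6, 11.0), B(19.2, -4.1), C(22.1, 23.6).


Area = |x_A(y_B-y_C) + x_B(y_C-y_A) + x_C(y_A-y_B)|/2
= |(-376.72) + 241.92 + 333.71|/2
= 198.91/2 = 99.455

99.455


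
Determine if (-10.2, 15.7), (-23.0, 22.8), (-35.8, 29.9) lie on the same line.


Cross product: ((-23)-(-10.2))*(29.9-15.7) - (22.8-15.7)*((-35.8)-(-10.2))
= 0

Yes, collinear


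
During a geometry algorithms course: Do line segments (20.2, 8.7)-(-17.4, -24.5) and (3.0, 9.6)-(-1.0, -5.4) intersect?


Cross products: d1=261.6, d2=-169.6, d3=-604.88, d4=-173.68
d1*d2 < 0 and d3*d4 < 0? no

No, they don't intersect


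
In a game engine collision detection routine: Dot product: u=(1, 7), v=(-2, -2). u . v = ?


u . v = u_x*v_x + u_y*v_y = 1*(-2) + 7*(-2)
= (-2) + (-14) = -16

-16


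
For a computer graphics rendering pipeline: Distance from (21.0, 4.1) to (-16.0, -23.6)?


dx=-37, dy=-27.7
d^2 = (-37)^2 + (-27.7)^2 = 2136.29
d = sqrt(2136.29) = 46.22

46.22


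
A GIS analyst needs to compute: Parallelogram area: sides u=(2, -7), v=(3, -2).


|u x v| = |2*(-2) - (-7)*3|
= |(-4) - (-21)| = 17

17


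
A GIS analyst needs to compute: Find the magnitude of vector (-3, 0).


|u| = sqrt((-3)^2 + 0^2) = sqrt(9) = 3

3


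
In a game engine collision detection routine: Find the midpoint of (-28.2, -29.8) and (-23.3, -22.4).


M = (((-28.2)+(-23.3))/2, ((-29.8)+(-22.4))/2)
= (-25.75, -26.1)

(-25.75, -26.1)


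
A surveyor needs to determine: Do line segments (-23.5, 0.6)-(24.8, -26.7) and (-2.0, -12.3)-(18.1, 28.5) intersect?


Cross products: d1=1136.49, d2=-1382.88, d3=-36.12, d4=2483.25
d1*d2 < 0 and d3*d4 < 0? yes

Yes, they intersect


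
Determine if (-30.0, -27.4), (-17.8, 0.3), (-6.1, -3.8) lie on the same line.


Cross product: ((-17.8)-(-30))*((-3.8)-(-27.4)) - (0.3-(-27.4))*((-6.1)-(-30))
= -374.11

No, not collinear


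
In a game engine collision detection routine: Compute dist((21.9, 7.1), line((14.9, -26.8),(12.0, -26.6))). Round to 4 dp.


|cross product| = 99.71
|line direction| = sqrt(8.45) = 2.9069
Distance = 99.71/sqrt(8.45) = 34.3013

34.3013


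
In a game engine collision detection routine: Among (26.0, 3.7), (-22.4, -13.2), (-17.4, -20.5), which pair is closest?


d(P0,P1) = 51.2657, d(P0,P2) = 49.691, d(P1,P2) = 8.8482
Closest: P1 and P2

Closest pair: (-22.4, -13.2) and (-17.4, -20.5), distance = 8.8482


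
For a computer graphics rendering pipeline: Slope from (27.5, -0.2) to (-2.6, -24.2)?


slope = (y2-y1)/(x2-x1) = ((-24.2)-(-0.2))/((-2.6)-27.5) = (-24)/(-30.1) = 0.7973

0.7973


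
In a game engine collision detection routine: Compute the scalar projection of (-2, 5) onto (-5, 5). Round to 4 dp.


u.v = 35, |v| = sqrt(50) = 7.0711
Scalar projection = u.v / |v| = 35 / sqrt(50) = 4.9497

4.9497


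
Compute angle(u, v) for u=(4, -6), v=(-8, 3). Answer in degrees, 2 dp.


u.v = -50, |u| = sqrt(52) = 7.2111, |v| = sqrt(73) = 8.544
cos(theta) = u.v/(|u||v|) = -50/sqrt(3796) = -0.811534
theta = acos(-0.811534) = 144.25 degrees

144.25 degrees


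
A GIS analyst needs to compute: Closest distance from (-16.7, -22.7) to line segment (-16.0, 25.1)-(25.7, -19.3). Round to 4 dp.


Project P onto AB: t = 0.5641 (clamped to [0,1])
Closest point on segment: (7.525, 0.0518)
Distance: 33.2339

33.2339


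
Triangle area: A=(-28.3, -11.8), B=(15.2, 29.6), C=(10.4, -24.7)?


Area = |x_A(y_B-y_C) + x_B(y_C-y_A) + x_C(y_A-y_B)|/2
= |(-1536.69) + (-196.08) + (-430.56)|/2
= 2163.33/2 = 1081.665

1081.665


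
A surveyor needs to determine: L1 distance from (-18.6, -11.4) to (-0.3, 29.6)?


|(-18.6)-(-0.3)| + |(-11.4)-29.6| = 18.3 + 41 = 59.3

59.3


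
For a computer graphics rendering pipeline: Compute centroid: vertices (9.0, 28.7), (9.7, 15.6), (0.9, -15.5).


Centroid = ((x_A+x_B+x_C)/3, (y_A+y_B+y_C)/3)
= ((9+9.7+0.9)/3, (28.7+15.6+(-15.5))/3)
= (6.5333, 9.6)

(6.5333, 9.6)


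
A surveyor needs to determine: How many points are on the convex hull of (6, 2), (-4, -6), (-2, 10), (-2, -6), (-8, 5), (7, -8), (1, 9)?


Convex hull vertices (CCW): (-8, 5), (-4, -6), (7, -8), (6, 2), (1, 9), (-2, 10)
Count = 6

6


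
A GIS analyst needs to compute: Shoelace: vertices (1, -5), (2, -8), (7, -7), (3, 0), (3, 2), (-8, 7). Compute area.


Shoelace sum: (1*(-8) - 2*(-5)) + (2*(-7) - 7*(-8)) + (7*0 - 3*(-7)) + (3*2 - 3*0) + (3*7 - (-8)*2) + ((-8)*(-5) - 1*7)
= 141
Area = |141|/2 = 70.5

70.5


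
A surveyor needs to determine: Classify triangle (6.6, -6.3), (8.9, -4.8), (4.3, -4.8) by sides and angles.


Side lengths squared: AB^2=7.54, BC^2=21.16, CA^2=7.54
Sorted: [7.54, 7.54, 21.16]
By sides: Isosceles, By angles: Obtuse

Isosceles, Obtuse


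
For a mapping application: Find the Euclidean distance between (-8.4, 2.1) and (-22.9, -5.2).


dx=-14.5, dy=-7.3
d^2 = (-14.5)^2 + (-7.3)^2 = 263.54
d = sqrt(263.54) = 16.2339

16.2339


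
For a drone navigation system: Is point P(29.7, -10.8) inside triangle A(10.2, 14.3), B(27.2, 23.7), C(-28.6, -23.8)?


Cross products: AB x AP = -610, BC x BP = 2043.85, CA x CP = -1716.83
All same sign? no

No, outside


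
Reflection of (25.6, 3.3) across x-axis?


Reflection over x-axis: (x,y) -> (x,-y)
(25.6, 3.3) -> (25.6, -3.3)

(25.6, -3.3)


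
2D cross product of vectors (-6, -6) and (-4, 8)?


u x v = u_x*v_y - u_y*v_x = (-6)*8 - (-6)*(-4)
= (-48) - 24 = -72

-72


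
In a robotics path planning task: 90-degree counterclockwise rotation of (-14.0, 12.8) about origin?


90° CCW: (x,y) -> (-y, x)
(-14,12.8) -> (-12.8, -14)

(-12.8, -14)


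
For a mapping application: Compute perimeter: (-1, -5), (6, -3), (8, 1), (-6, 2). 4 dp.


Sides: (-1, -5)->(6, -3): sqrt(53) = 7.28011, (6, -3)->(8, 1): sqrt(20) = 4.472136, (8, 1)->(-6, 2): sqrt(197) = 14.035669, (-6, 2)->(-1, -5): sqrt(74) = 8.602325
Sum = 34.39024
Perimeter = 34.3902

34.3902


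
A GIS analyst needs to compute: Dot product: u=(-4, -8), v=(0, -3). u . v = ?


u . v = u_x*v_x + u_y*v_y = (-4)*0 + (-8)*(-3)
= 0 + 24 = 24

24


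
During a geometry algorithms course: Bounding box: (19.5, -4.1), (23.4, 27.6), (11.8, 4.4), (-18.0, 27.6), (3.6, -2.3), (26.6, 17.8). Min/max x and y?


x range: [-18, 26.6]
y range: [-4.1, 27.6]
Bounding box: (-18,-4.1) to (26.6,27.6)

(-18,-4.1) to (26.6,27.6)


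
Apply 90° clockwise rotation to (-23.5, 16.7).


90° CW: (x,y) -> (y, -x)
(-23.5,16.7) -> (16.7, 23.5)

(16.7, 23.5)


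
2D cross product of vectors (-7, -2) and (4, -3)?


u x v = u_x*v_y - u_y*v_x = (-7)*(-3) - (-2)*4
= 21 - (-8) = 29

29


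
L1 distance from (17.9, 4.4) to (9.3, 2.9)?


|17.9-9.3| + |4.4-2.9| = 8.6 + 1.5 = 10.1

10.1


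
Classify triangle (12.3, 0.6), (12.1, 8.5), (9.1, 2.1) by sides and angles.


Side lengths squared: AB^2=62.45, BC^2=49.96, CA^2=12.49
Sorted: [12.49, 49.96, 62.45]
By sides: Scalene, By angles: Right

Scalene, Right


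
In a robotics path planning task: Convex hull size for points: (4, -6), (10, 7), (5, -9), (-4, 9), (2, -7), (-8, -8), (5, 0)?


Convex hull vertices (CCW): (-8, -8), (5, -9), (10, 7), (-4, 9)
Count = 4

4


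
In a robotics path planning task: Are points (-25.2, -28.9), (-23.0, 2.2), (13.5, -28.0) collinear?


Cross product: ((-23)-(-25.2))*((-28)-(-28.9)) - (2.2-(-28.9))*(13.5-(-25.2))
= -1201.59

No, not collinear


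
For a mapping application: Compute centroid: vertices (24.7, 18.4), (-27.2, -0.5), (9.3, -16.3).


Centroid = ((x_A+x_B+x_C)/3, (y_A+y_B+y_C)/3)
= ((24.7+(-27.2)+9.3)/3, (18.4+(-0.5)+(-16.3))/3)
= (2.2667, 0.5333)

(2.2667, 0.5333)


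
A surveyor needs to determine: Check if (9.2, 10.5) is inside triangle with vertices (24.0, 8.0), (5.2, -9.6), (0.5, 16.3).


Cross products: AB x AP = -307.48, BC x BP = -198.07, CA x CP = -64.09
All same sign? yes

Yes, inside


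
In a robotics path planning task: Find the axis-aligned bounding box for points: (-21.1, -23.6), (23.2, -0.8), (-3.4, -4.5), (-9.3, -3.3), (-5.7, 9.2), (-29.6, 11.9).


x range: [-29.6, 23.2]
y range: [-23.6, 11.9]
Bounding box: (-29.6,-23.6) to (23.2,11.9)

(-29.6,-23.6) to (23.2,11.9)


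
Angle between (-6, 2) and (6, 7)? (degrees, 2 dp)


u.v = -22, |u| = sqrt(40) = 6.3246, |v| = sqrt(85) = 9.2195
cos(theta) = u.v/(|u||v|) = -22/sqrt(3400) = -0.377297
theta = acos(-0.377297) = 112.17 degrees

112.17 degrees


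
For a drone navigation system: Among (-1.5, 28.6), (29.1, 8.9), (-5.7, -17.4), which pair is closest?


d(P0,P1) = 36.393, d(P0,P2) = 46.1913, d(P1,P2) = 43.6203
Closest: P0 and P1

Closest pair: (-1.5, 28.6) and (29.1, 8.9), distance = 36.393


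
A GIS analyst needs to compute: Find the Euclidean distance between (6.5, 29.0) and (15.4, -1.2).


dx=8.9, dy=-30.2
d^2 = 8.9^2 + (-30.2)^2 = 991.25
d = sqrt(991.25) = 31.4841

31.4841


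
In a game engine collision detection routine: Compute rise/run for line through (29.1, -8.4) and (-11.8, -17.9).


slope = (y2-y1)/(x2-x1) = ((-17.9)-(-8.4))/((-11.8)-29.1) = (-9.5)/(-40.9) = 0.2323

0.2323


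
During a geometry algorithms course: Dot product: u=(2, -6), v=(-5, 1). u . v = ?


u . v = u_x*v_x + u_y*v_y = 2*(-5) + (-6)*1
= (-10) + (-6) = -16

-16


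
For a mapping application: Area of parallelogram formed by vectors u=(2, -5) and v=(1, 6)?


|u x v| = |2*6 - (-5)*1|
= |12 - (-5)| = 17

17


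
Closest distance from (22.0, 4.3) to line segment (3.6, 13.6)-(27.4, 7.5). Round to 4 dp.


Project P onto AB: t = 0.8194 (clamped to [0,1])
Closest point on segment: (23.1025, 8.6015)
Distance: 4.4405

4.4405


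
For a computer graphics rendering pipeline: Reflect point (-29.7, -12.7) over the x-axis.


Reflection over x-axis: (x,y) -> (x,-y)
(-29.7, -12.7) -> (-29.7, 12.7)

(-29.7, 12.7)


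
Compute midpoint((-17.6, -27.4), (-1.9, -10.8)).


M = (((-17.6)+(-1.9))/2, ((-27.4)+(-10.8))/2)
= (-9.75, -19.1)

(-9.75, -19.1)


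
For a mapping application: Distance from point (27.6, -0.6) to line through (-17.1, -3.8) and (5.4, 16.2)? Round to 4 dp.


|cross product| = 822
|line direction| = sqrt(906.25) = 30.104
Distance = 822/sqrt(906.25) = 27.3054

27.3054


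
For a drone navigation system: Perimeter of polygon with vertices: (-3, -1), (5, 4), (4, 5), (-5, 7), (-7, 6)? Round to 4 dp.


Sides: (-3, -1)->(5, 4): sqrt(89) = 9.433981, (5, 4)->(4, 5): sqrt(2) = 1.414214, (4, 5)->(-5, 7): sqrt(85) = 9.219544, (-5, 7)->(-7, 6): sqrt(5) = 2.236068, (-7, 6)->(-3, -1): sqrt(65) = 8.062258
Sum = 30.366065
Perimeter = 30.3661

30.3661


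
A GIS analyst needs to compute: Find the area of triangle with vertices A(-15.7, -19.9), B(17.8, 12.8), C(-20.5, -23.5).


Area = |x_A(y_B-y_C) + x_B(y_C-y_A) + x_C(y_A-y_B)|/2
= |(-569.91) + (-64.08) + 670.35|/2
= 36.36/2 = 18.18

18.18


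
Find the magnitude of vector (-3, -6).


|u| = sqrt((-3)^2 + (-6)^2) = sqrt(45) = 6.7082

6.7082


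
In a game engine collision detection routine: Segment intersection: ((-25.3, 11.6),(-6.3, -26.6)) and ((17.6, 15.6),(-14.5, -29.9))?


Cross products: d1=-1823.55, d2=267.17, d3=1714.78, d4=-375.94
d1*d2 < 0 and d3*d4 < 0? yes

Yes, they intersect
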